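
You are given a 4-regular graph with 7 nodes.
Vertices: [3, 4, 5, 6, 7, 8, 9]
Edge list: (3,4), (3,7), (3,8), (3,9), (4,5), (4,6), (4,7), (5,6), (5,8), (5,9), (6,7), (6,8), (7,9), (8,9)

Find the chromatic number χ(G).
Clique number ω(G) = 3 (lower bound: χ ≥ ω).
Suppose a proper 3-coloring c exists. The clique [3, 4, 7] takes 3 distinct colors; by symmetry let c(3) = 1, c(4) = 2, c(7) = 3.
- Vertex 6: neighbors [4, 7] already have colors [2, 3] ⇒ c(6) = 1.
- Vertex 5: neighbors [6, 4] already have colors [1, 2] ⇒ c(5) = 3.
- Vertex 8: neighbors [3, 5] already have colors [1, 3] ⇒ c(8) = 2.
- Vertex 9: neighbors [3, 8, 5] already have colors [1, 2, 3] — all 3 colors blocked. Contradiction.
The forced assignments end in a contradiction, so G has no proper 3-coloring (χ ≥ 4).
The coloring below uses 4 colors, so χ(G) = 4.
A valid 4-coloring: color 1: [7, 8]; color 2: [4, 9]; color 3: [3, 6]; color 4: [5].

χ(G) = 4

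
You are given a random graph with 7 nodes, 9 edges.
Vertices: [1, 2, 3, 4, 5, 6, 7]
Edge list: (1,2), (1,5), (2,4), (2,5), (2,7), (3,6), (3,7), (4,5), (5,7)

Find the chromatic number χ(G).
Clique number ω(G) = 3 (lower bound: χ ≥ ω).
The clique on [1, 2, 5] has size 3, forcing χ ≥ 3, and the coloring below uses 3 colors, so χ(G) = 3.
A valid 3-coloring: color 1: [2, 3]; color 2: [5, 6]; color 3: [1, 4, 7].

χ(G) = 3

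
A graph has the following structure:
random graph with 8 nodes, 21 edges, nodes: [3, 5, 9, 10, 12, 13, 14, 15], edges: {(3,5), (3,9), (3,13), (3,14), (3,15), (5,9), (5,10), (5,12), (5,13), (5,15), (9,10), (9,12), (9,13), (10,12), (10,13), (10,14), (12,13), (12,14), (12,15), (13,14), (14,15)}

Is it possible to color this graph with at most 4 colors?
No, G is not 4-colorable

The clique on vertices [5, 9, 10, 12, 13] has size 5 > 4, so it alone needs 5 colors.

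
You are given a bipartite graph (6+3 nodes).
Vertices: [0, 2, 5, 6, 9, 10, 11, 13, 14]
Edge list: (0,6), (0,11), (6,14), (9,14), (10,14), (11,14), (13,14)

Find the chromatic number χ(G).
Clique number ω(G) = 2 (lower bound: χ ≥ ω).
The graph is bipartite (no odd cycle), so 2 colors suffice: χ(G) = 2.
A valid 2-coloring: color 1: [0, 2, 5, 14]; color 2: [6, 9, 10, 11, 13].

χ(G) = 2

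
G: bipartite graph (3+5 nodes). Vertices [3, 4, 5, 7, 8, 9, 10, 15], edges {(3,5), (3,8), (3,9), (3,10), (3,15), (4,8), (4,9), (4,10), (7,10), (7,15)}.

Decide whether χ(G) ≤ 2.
A valid 2-coloring: color 1: [3, 4, 7]; color 2: [5, 8, 9, 10, 15].
(χ(G) = 2 ≤ 2.)

Yes, G is 2-colorable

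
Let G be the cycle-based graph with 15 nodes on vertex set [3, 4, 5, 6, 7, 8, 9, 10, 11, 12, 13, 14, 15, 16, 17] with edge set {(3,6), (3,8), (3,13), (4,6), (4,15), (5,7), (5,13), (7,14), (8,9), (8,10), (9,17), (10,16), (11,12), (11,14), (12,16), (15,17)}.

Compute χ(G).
χ(G) = 3

Clique number ω(G) = 2 (lower bound: χ ≥ ω).
Odd cycle [9, 17, 15, 4, 6, 3, 8] needs 3 colors (χ ≥ 3).
The coloring below uses 3 colors, so χ(G) = 3.
A valid 3-coloring: color 1: [4, 7, 8, 11, 13, 16, 17]; color 2: [3, 5, 9, 10, 12, 14, 15]; color 3: [6].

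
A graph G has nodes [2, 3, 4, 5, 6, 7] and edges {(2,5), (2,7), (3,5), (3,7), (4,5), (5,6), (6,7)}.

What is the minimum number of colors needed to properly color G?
Clique number ω(G) = 2 (lower bound: χ ≥ ω).
The graph is bipartite (no odd cycle), so 2 colors suffice: χ(G) = 2.
A valid 2-coloring: color 1: [5, 7]; color 2: [2, 3, 4, 6].

χ(G) = 2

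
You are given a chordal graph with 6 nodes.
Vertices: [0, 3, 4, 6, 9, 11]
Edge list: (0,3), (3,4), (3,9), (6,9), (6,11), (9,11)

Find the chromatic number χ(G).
Clique number ω(G) = 3 (lower bound: χ ≥ ω).
The clique on [6, 9, 11] has size 3, forcing χ ≥ 3, and the coloring below uses 3 colors, so χ(G) = 3.
A valid 3-coloring: color 1: [0, 4, 9]; color 2: [3, 11]; color 3: [6].

χ(G) = 3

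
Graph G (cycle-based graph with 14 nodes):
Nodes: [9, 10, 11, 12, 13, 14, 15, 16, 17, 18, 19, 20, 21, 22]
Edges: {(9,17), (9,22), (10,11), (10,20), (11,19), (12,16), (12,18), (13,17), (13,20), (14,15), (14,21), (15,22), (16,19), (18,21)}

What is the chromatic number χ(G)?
χ(G) = 2

Clique number ω(G) = 2 (lower bound: χ ≥ ω).
The graph is bipartite (no odd cycle), so 2 colors suffice: χ(G) = 2.
A valid 2-coloring: color 1: [9, 10, 12, 13, 15, 19, 21]; color 2: [11, 14, 16, 17, 18, 20, 22].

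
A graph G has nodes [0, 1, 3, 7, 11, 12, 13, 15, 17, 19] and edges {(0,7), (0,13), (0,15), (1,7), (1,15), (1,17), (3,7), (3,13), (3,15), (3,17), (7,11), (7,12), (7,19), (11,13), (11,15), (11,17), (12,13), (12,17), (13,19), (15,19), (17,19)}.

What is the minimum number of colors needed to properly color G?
Clique number ω(G) = 2 (lower bound: χ ≥ ω).
The graph is bipartite (no odd cycle), so 2 colors suffice: χ(G) = 2.
A valid 2-coloring: color 1: [7, 13, 15, 17]; color 2: [0, 1, 3, 11, 12, 19].

χ(G) = 2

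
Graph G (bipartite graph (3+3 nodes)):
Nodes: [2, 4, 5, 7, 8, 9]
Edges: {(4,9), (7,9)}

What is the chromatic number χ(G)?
χ(G) = 2

Clique number ω(G) = 2 (lower bound: χ ≥ ω).
The graph is bipartite (no odd cycle), so 2 colors suffice: χ(G) = 2.
A valid 2-coloring: color 1: [2, 5, 8, 9]; color 2: [4, 7].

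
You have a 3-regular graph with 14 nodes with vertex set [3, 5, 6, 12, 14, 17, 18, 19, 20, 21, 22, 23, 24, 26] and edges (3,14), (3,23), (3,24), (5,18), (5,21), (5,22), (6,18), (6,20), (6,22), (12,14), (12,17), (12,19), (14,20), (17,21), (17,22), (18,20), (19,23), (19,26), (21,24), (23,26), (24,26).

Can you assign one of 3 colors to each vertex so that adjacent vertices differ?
A valid 3-coloring: color 1: [5, 6, 14, 17, 19, 24]; color 2: [3, 12, 18, 21, 22, 26]; color 3: [20, 23].
(χ(G) = 3 ≤ 3.)

Yes, G is 3-colorable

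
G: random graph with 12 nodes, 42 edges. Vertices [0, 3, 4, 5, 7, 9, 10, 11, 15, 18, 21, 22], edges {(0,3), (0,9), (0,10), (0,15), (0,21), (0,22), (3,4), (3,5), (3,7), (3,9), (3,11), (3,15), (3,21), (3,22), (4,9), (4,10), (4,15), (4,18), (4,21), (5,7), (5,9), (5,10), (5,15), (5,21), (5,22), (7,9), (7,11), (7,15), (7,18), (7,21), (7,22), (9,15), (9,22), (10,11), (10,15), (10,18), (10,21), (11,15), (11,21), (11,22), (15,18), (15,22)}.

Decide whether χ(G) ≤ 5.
The clique on vertices [3, 5, 7, 9, 15, 22] has size 6 > 5, so it alone needs 6 colors.

No, G is not 5-colorable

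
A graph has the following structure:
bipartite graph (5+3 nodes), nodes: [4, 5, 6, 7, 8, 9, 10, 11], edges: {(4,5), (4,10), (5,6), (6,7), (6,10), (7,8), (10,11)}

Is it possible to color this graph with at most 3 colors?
A valid 3-coloring: color 1: [4, 6, 8, 9, 11]; color 2: [5, 7, 10].
(χ(G) = 2 ≤ 3.)

Yes, G is 3-colorable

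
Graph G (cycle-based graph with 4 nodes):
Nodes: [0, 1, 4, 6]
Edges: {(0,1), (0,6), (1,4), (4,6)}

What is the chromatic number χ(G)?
χ(G) = 2

Clique number ω(G) = 2 (lower bound: χ ≥ ω).
The graph is bipartite (no odd cycle), so 2 colors suffice: χ(G) = 2.
A valid 2-coloring: color 1: [1, 6]; color 2: [0, 4].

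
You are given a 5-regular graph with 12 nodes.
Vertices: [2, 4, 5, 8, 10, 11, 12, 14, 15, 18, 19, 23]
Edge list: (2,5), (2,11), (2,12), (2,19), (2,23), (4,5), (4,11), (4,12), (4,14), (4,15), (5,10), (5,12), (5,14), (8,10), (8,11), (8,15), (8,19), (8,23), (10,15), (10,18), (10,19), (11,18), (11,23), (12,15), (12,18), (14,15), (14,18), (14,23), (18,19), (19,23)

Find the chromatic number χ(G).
Clique number ω(G) = 3 (lower bound: χ ≥ ω).
Suppose a proper 3-coloring c exists. The clique [2, 5, 12] takes 3 distinct colors; by symmetry let c(2) = 1, c(5) = 2, c(12) = 3.
- Vertex 4: neighbors [5, 12] already have colors [2, 3] ⇒ c(4) = 1.
- Vertex 14: neighbors [4, 5] already have colors [1, 2] ⇒ c(14) = 3.
- Vertex 23: neighbors [2, 14] already have colors [1, 3] ⇒ c(23) = 2.
- Vertex 19: neighbors [2, 23] already have colors [1, 2] ⇒ c(19) = 3.
- Vertex 8: neighbors [23, 19] already have colors [2, 3] ⇒ c(8) = 1.
- Vertex 10: neighbors [8, 5, 19] already have colors [1, 2, 3] — all 3 colors blocked. Contradiction.
The forced assignments end in a contradiction, so G has no proper 3-coloring (χ ≥ 4).
The coloring below uses 4 colors, so χ(G) = 4.
A valid 4-coloring: color 1: [2, 4, 10]; color 2: [5, 15, 18, 23]; color 3: [11, 12, 14, 19]; color 4: [8].

χ(G) = 4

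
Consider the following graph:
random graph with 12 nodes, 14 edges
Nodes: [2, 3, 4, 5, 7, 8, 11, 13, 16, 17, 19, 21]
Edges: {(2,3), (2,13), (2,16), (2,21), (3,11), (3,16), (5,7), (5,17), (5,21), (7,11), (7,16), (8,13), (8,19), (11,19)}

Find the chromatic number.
Clique number ω(G) = 3 (lower bound: χ ≥ ω).
The clique on [2, 3, 16] has size 3, forcing χ ≥ 3, and the coloring below uses 3 colors, so χ(G) = 3.
A valid 3-coloring: color 1: [2, 4, 7, 17, 19]; color 2: [5, 8, 11, 16]; color 3: [3, 13, 21].

χ(G) = 3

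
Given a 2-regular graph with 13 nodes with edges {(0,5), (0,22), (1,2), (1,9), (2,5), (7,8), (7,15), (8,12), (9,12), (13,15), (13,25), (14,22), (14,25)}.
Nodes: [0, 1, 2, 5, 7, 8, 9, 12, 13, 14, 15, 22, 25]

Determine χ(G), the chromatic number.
Clique number ω(G) = 2 (lower bound: χ ≥ ω).
Odd cycle [15, 13, 25, 14, 22, 0, 5, 2, 1, 9, 12, 8, 7] needs 3 colors (χ ≥ 3).
The coloring below uses 3 colors, so χ(G) = 3.
A valid 3-coloring: color 1: [2, 8, 9, 15, 22, 25]; color 2: [0, 1, 7, 12, 13, 14]; color 3: [5].

χ(G) = 3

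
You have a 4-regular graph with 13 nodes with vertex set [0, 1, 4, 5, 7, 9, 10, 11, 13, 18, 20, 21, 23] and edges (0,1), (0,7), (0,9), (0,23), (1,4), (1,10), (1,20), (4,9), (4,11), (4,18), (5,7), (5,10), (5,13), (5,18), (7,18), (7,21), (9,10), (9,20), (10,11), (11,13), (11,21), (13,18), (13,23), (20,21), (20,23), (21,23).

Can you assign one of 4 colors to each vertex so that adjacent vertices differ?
A valid 4-coloring: color 1: [4, 7, 10, 13, 20]; color 2: [1, 9, 11, 18, 23]; color 3: [0, 5, 21].
(χ(G) = 3 ≤ 4.)

Yes, G is 4-colorable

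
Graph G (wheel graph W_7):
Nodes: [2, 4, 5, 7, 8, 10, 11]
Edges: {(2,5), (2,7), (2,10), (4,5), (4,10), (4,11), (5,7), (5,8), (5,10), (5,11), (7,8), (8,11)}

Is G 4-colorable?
A valid 4-coloring: color 1: [5]; color 2: [7, 10, 11]; color 3: [2, 4, 8].
(χ(G) = 3 ≤ 4.)

Yes, G is 4-colorable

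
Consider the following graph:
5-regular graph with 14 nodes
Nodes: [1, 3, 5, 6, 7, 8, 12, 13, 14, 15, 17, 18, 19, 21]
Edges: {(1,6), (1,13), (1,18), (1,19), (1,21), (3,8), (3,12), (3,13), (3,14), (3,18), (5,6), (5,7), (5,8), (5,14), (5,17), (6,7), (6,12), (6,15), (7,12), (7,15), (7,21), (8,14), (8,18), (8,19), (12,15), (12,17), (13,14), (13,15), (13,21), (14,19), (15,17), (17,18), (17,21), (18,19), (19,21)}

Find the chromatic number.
Clique number ω(G) = 4 (lower bound: χ ≥ ω).
The clique on [6, 7, 12, 15] has size 4, forcing χ ≥ 4, and the coloring below uses 4 colors, so χ(G) = 4.
A valid 4-coloring: color 1: [3, 6, 17, 19]; color 2: [14, 15, 18, 21]; color 3: [1, 5, 12]; color 4: [7, 8, 13].

χ(G) = 4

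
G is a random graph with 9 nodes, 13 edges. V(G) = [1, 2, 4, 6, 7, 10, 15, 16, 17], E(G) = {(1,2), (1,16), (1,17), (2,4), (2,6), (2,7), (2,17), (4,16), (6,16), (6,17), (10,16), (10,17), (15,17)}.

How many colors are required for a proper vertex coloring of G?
Clique number ω(G) = 3 (lower bound: χ ≥ ω).
The clique on [1, 2, 17] has size 3, forcing χ ≥ 3, and the coloring below uses 3 colors, so χ(G) = 3.
A valid 3-coloring: color 1: [2, 15, 16]; color 2: [4, 7, 17]; color 3: [1, 6, 10].

χ(G) = 3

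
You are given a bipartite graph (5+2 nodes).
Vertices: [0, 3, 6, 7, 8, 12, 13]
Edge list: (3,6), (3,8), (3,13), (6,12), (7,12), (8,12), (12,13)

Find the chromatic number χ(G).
χ(G) = 2

Clique number ω(G) = 2 (lower bound: χ ≥ ω).
The graph is bipartite (no odd cycle), so 2 colors suffice: χ(G) = 2.
A valid 2-coloring: color 1: [0, 3, 12]; color 2: [6, 7, 8, 13].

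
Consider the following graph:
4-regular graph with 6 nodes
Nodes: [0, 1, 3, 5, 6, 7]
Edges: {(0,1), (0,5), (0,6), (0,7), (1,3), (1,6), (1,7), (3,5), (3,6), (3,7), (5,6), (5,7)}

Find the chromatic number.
Clique number ω(G) = 3 (lower bound: χ ≥ ω).
The clique on [0, 1, 6] has size 3, forcing χ ≥ 3, and the coloring below uses 3 colors, so χ(G) = 3.
A valid 3-coloring: color 1: [1, 5]; color 2: [6, 7]; color 3: [0, 3].

χ(G) = 3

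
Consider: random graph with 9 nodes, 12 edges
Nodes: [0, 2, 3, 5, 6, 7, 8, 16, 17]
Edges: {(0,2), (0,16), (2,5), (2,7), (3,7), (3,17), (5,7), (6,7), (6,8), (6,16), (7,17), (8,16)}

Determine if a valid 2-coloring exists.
The clique on vertices [6, 8, 16] has size 3 > 2, so it alone needs 3 colors.

No, G is not 2-colorable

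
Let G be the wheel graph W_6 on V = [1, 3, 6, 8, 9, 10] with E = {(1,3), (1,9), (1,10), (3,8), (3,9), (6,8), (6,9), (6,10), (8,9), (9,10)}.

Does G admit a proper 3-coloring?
Odd cycle [1, 10, 6, 8, 3] needs 3 colors (χ ≥ 3).
Vertex 9 is adjacent to every vertex of [1, 3, 6, 8, 10], which already need 3 colors among themselves, so 9 needs a new color (χ ≥ 4).
Hence χ(G) ≥ 4 > 3, so no proper 3-coloring exists.

No, G is not 3-colorable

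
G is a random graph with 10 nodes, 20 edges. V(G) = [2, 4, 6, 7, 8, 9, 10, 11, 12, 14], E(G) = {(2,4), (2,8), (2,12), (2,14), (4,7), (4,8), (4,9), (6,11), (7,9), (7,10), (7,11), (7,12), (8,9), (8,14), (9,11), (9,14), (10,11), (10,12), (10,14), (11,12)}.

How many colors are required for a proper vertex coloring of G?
Clique number ω(G) = 4 (lower bound: χ ≥ ω).
The clique on [7, 10, 11, 12] has size 4, forcing χ ≥ 4, and the coloring below uses 4 colors, so χ(G) = 4.
A valid 4-coloring: color 1: [6, 9, 12]; color 2: [4, 11, 14]; color 3: [7, 8]; color 4: [2, 10].

χ(G) = 4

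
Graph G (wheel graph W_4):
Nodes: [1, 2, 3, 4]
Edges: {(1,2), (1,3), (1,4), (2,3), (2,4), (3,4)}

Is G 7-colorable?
Yes, G is 7-colorable

A valid 7-coloring: color 1: [4]; color 2: [3]; color 3: [1]; color 4: [2].
(χ(G) = 4 ≤ 7.)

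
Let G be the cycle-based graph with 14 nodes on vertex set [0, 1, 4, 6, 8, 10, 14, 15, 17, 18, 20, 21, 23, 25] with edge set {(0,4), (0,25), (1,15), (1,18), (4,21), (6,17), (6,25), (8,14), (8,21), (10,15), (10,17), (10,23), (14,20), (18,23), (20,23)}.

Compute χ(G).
χ(G) = 3

Clique number ω(G) = 2 (lower bound: χ ≥ ω).
Odd cycle [15, 1, 18, 23, 10] needs 3 colors (χ ≥ 3).
The coloring below uses 3 colors, so χ(G) = 3.
A valid 3-coloring: color 1: [1, 4, 8, 10, 20, 25]; color 2: [0, 6, 14, 15, 21, 23]; color 3: [17, 18].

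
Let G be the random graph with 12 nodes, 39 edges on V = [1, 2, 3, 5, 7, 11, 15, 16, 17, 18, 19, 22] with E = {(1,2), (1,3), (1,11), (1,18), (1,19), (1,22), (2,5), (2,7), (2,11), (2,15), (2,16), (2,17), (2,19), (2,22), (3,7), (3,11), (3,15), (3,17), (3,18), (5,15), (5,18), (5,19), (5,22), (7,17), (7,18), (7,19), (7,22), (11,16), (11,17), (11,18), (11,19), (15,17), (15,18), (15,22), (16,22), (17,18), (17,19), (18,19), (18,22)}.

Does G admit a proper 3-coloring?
The clique on vertices [1, 11, 18, 19] has size 4 > 3, so it alone needs 4 colors.

No, G is not 3-colorable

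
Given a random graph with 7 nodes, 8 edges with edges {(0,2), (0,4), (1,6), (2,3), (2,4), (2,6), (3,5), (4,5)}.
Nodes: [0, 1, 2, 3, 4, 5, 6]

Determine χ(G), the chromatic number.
χ(G) = 3

Clique number ω(G) = 3 (lower bound: χ ≥ ω).
The clique on [0, 2, 4] has size 3, forcing χ ≥ 3, and the coloring below uses 3 colors, so χ(G) = 3.
A valid 3-coloring: color 1: [1, 2, 5]; color 2: [3, 4, 6]; color 3: [0].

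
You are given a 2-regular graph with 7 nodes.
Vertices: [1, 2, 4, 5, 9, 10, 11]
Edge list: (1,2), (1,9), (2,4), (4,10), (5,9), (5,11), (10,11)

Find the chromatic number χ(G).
Clique number ω(G) = 2 (lower bound: χ ≥ ω).
Odd cycle [10, 4, 2, 1, 9, 5, 11] needs 3 colors (χ ≥ 3).
The coloring below uses 3 colors, so χ(G) = 3.
A valid 3-coloring: color 1: [2, 5, 10]; color 2: [1, 4, 11]; color 3: [9].

χ(G) = 3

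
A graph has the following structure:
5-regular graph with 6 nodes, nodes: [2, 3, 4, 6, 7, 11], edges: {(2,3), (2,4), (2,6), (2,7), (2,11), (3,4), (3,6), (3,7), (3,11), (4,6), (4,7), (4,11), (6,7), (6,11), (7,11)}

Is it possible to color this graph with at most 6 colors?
A valid 6-coloring: color 1: [11]; color 2: [6]; color 3: [4]; color 4: [3]; color 5: [2]; color 6: [7].
(χ(G) = 6 ≤ 6.)

Yes, G is 6-colorable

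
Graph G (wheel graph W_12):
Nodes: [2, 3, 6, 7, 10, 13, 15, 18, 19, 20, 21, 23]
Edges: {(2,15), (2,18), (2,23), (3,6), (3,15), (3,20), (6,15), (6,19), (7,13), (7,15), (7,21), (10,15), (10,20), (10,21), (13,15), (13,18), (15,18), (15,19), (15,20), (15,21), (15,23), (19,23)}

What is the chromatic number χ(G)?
χ(G) = 4

Clique number ω(G) = 3 (lower bound: χ ≥ ω).
Odd cycle [7, 13, 18, 2, 23, 19, 6, 3, 20, 10, 21] needs 3 colors (χ ≥ 3).
Vertex 15 is adjacent to every vertex of [2, 3, 6, 7, 10, 13, 18, 19, 20, 21, 23], which already need 3 colors among themselves, so 15 needs a new color (χ ≥ 4).
The coloring below uses 4 colors, so χ(G) = 4.
A valid 4-coloring: color 1: [15]; color 2: [6, 7, 10, 18, 23]; color 3: [2, 3, 13, 19, 21]; color 4: [20].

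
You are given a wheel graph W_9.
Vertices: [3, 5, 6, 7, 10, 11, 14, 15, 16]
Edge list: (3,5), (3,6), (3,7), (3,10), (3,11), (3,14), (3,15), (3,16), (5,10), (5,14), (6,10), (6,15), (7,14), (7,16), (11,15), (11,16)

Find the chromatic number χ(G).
χ(G) = 3

Clique number ω(G) = 3 (lower bound: χ ≥ ω).
The clique on [3, 5, 10] has size 3, forcing χ ≥ 3, and the coloring below uses 3 colors, so χ(G) = 3.
A valid 3-coloring: color 1: [3]; color 2: [5, 6, 7, 11]; color 3: [10, 14, 15, 16].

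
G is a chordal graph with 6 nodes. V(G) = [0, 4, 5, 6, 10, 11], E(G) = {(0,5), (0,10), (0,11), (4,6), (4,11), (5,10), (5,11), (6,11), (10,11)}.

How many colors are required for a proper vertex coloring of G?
χ(G) = 4

Clique number ω(G) = 4 (lower bound: χ ≥ ω).
The clique on [0, 5, 10, 11] has size 4, forcing χ ≥ 4, and the coloring below uses 4 colors, so χ(G) = 4.
A valid 4-coloring: color 1: [11]; color 2: [0, 6]; color 3: [4, 5]; color 4: [10].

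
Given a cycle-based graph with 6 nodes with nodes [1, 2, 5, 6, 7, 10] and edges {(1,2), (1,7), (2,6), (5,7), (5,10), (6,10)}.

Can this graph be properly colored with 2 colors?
Yes, G is 2-colorable

A valid 2-coloring: color 1: [1, 5, 6]; color 2: [2, 7, 10].
(χ(G) = 2 ≤ 2.)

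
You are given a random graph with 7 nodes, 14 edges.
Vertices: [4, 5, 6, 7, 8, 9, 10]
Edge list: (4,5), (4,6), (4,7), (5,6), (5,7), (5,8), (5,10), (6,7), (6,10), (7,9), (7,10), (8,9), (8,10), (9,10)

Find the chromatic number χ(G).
χ(G) = 4

Clique number ω(G) = 4 (lower bound: χ ≥ ω).
The clique on [5, 6, 7, 10] has size 4, forcing χ ≥ 4, and the coloring below uses 4 colors, so χ(G) = 4.
A valid 4-coloring: color 1: [7, 8]; color 2: [4, 10]; color 3: [5, 9]; color 4: [6].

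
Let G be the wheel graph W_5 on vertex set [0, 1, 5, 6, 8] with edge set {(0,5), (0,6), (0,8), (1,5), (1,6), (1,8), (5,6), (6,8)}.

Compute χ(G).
χ(G) = 3

Clique number ω(G) = 3 (lower bound: χ ≥ ω).
The clique on [0, 6, 8] has size 3, forcing χ ≥ 3, and the coloring below uses 3 colors, so χ(G) = 3.
A valid 3-coloring: color 1: [6]; color 2: [5, 8]; color 3: [0, 1].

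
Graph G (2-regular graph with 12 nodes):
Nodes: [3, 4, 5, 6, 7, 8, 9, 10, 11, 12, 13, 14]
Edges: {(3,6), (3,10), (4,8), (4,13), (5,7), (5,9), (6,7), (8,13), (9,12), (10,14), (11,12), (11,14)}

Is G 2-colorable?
The clique on vertices [4, 8, 13] has size 3 > 2, so it alone needs 3 colors.

No, G is not 2-colorable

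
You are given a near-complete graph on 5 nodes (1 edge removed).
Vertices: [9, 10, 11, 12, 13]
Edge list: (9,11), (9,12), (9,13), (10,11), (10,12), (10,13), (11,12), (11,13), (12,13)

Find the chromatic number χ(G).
Clique number ω(G) = 4 (lower bound: χ ≥ ω).
The clique on [9, 11, 12, 13] has size 4, forcing χ ≥ 4, and the coloring below uses 4 colors, so χ(G) = 4.
A valid 4-coloring: color 1: [11]; color 2: [13]; color 3: [12]; color 4: [9, 10].

χ(G) = 4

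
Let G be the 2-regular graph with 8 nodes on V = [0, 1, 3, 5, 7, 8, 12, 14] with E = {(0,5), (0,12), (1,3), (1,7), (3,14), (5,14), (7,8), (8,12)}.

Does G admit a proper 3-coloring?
A valid 3-coloring: color 1: [3, 5, 7, 12]; color 2: [0, 1, 8, 14].
(χ(G) = 2 ≤ 3.)

Yes, G is 3-colorable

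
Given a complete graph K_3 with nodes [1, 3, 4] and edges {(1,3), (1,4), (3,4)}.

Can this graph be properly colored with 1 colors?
No, G is not 1-colorable

The clique on vertices [1, 3, 4] has size 3 > 1, so it alone needs 3 colors.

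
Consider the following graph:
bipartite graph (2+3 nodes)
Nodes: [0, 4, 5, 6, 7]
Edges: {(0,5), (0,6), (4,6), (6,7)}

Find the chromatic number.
Clique number ω(G) = 2 (lower bound: χ ≥ ω).
The graph is bipartite (no odd cycle), so 2 colors suffice: χ(G) = 2.
A valid 2-coloring: color 1: [5, 6]; color 2: [0, 4, 7].

χ(G) = 2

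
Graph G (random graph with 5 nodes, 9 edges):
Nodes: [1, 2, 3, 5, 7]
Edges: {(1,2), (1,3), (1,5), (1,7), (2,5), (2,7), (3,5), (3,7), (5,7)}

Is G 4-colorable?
A valid 4-coloring: color 1: [1]; color 2: [7]; color 3: [5]; color 4: [2, 3].
(χ(G) = 4 ≤ 4.)

Yes, G is 4-colorable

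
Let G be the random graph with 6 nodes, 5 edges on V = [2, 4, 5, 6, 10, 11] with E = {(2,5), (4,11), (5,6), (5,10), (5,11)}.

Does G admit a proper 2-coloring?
A valid 2-coloring: color 1: [4, 5]; color 2: [2, 6, 10, 11].
(χ(G) = 2 ≤ 2.)

Yes, G is 2-colorable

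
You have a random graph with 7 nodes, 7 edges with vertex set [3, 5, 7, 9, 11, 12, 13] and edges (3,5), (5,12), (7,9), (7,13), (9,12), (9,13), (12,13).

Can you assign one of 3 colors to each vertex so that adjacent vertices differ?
A valid 3-coloring: color 1: [5, 9, 11]; color 2: [3, 13]; color 3: [7, 12].
(χ(G) = 3 ≤ 3.)

Yes, G is 3-colorable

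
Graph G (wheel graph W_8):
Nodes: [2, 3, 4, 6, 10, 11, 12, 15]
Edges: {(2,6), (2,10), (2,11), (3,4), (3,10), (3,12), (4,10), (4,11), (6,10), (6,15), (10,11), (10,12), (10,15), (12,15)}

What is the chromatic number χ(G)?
Clique number ω(G) = 3 (lower bound: χ ≥ ω).
Odd cycle [12, 15, 6, 2, 11, 4, 3] needs 3 colors (χ ≥ 3).
Vertex 10 is adjacent to every vertex of [2, 3, 4, 6, 11, 12, 15], which already need 3 colors among themselves, so 10 needs a new color (χ ≥ 4).
The coloring below uses 4 colors, so χ(G) = 4.
A valid 4-coloring: color 1: [10]; color 2: [4, 6, 12]; color 3: [2, 3, 15]; color 4: [11].

χ(G) = 4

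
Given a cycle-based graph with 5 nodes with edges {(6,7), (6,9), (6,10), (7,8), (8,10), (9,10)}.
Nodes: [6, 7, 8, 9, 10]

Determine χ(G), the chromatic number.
Clique number ω(G) = 3 (lower bound: χ ≥ ω).
The clique on [6, 9, 10] has size 3, forcing χ ≥ 3, and the coloring below uses 3 colors, so χ(G) = 3.
A valid 3-coloring: color 1: [6, 8]; color 2: [7, 10]; color 3: [9].

χ(G) = 3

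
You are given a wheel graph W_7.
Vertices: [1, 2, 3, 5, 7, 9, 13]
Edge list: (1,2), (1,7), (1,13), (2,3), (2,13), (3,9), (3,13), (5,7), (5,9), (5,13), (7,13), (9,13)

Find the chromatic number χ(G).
Clique number ω(G) = 3 (lower bound: χ ≥ ω).
The clique on [1, 2, 13] has size 3, forcing χ ≥ 3, and the coloring below uses 3 colors, so χ(G) = 3.
A valid 3-coloring: color 1: [13]; color 2: [2, 7, 9]; color 3: [1, 3, 5].

χ(G) = 3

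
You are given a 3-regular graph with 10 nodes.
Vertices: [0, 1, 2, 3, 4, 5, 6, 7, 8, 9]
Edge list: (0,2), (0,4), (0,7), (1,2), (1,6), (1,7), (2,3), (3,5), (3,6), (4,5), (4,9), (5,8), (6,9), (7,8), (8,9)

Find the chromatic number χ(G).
Clique number ω(G) = 2 (lower bound: χ ≥ ω).
Odd cycle [7, 8, 5, 4, 0] needs 3 colors (χ ≥ 3).
The coloring below uses 3 colors, so χ(G) = 3.
A valid 3-coloring: color 1: [2, 4, 6, 8]; color 2: [0, 1, 5, 9]; color 3: [3, 7].

χ(G) = 3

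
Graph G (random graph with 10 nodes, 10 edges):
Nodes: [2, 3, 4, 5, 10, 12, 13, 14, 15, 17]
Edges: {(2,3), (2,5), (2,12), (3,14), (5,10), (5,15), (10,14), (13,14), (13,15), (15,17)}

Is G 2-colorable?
No, G is not 2-colorable

Odd cycle [3, 2, 5, 10, 14] needs 3 colors (χ ≥ 3).
Hence χ(G) ≥ 3 > 2, so no proper 2-coloring exists.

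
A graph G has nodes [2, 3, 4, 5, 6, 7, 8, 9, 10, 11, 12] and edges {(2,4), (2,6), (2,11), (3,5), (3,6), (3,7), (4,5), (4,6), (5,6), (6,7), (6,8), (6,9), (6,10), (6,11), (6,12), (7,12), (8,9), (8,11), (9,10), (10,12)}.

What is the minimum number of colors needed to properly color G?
χ(G) = 3

Clique number ω(G) = 3 (lower bound: χ ≥ ω).
The clique on [2, 6, 11] has size 3, forcing χ ≥ 3, and the coloring below uses 3 colors, so χ(G) = 3.
A valid 3-coloring: color 1: [6]; color 2: [2, 5, 7, 8, 10]; color 3: [3, 4, 9, 11, 12].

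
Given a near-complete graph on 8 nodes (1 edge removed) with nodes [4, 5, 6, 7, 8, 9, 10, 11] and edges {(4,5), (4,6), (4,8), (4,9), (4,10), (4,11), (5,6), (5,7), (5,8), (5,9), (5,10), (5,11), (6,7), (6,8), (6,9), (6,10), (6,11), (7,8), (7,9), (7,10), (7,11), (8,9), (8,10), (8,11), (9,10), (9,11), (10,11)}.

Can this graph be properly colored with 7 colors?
A valid 7-coloring: color 1: [10]; color 2: [8]; color 3: [9]; color 4: [5]; color 5: [11]; color 6: [6]; color 7: [4, 7].
(χ(G) = 7 ≤ 7.)

Yes, G is 7-colorable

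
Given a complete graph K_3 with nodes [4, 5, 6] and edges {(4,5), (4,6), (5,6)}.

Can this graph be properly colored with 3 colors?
Yes, G is 3-colorable

A valid 3-coloring: color 1: [5]; color 2: [6]; color 3: [4].
(χ(G) = 3 ≤ 3.)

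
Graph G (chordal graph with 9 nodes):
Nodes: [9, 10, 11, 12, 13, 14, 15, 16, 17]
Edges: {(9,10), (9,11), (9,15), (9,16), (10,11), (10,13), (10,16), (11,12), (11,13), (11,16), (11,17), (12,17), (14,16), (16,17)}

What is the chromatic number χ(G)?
Clique number ω(G) = 4 (lower bound: χ ≥ ω).
The clique on [9, 10, 11, 16] has size 4, forcing χ ≥ 4, and the coloring below uses 4 colors, so χ(G) = 4.
A valid 4-coloring: color 1: [11, 14, 15]; color 2: [12, 13, 16]; color 3: [10, 17]; color 4: [9].

χ(G) = 4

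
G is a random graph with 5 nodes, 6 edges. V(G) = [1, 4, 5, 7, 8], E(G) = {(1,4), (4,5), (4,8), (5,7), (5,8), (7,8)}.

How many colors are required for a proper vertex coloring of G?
Clique number ω(G) = 3 (lower bound: χ ≥ ω).
The clique on [4, 5, 8] has size 3, forcing χ ≥ 3, and the coloring below uses 3 colors, so χ(G) = 3.
A valid 3-coloring: color 1: [1, 5]; color 2: [4, 7]; color 3: [8].

χ(G) = 3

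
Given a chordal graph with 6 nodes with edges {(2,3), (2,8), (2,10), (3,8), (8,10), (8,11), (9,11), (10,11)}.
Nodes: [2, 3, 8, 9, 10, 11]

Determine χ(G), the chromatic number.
Clique number ω(G) = 3 (lower bound: χ ≥ ω).
The clique on [2, 8, 10] has size 3, forcing χ ≥ 3, and the coloring below uses 3 colors, so χ(G) = 3.
A valid 3-coloring: color 1: [8, 9]; color 2: [3, 10]; color 3: [2, 11].

χ(G) = 3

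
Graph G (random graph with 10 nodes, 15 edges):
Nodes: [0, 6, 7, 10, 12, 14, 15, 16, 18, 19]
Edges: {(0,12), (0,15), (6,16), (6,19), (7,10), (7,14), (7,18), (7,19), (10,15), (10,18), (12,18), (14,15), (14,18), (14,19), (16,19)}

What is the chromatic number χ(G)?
χ(G) = 3

Clique number ω(G) = 3 (lower bound: χ ≥ ω).
The clique on [6, 16, 19] has size 3, forcing χ ≥ 3, and the coloring below uses 3 colors, so χ(G) = 3.
A valid 3-coloring: color 1: [0, 18, 19]; color 2: [6, 7, 12, 15]; color 3: [10, 14, 16].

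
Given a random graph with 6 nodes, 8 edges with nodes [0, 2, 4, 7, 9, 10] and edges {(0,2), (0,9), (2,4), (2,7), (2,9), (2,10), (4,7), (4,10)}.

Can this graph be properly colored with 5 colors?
A valid 5-coloring: color 1: [2]; color 2: [4, 9]; color 3: [0, 7, 10].
(χ(G) = 3 ≤ 5.)

Yes, G is 5-colorable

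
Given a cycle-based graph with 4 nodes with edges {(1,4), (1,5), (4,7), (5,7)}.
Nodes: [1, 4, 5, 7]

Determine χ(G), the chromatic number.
Clique number ω(G) = 2 (lower bound: χ ≥ ω).
The graph is bipartite (no odd cycle), so 2 colors suffice: χ(G) = 2.
A valid 2-coloring: color 1: [1, 7]; color 2: [4, 5].

χ(G) = 2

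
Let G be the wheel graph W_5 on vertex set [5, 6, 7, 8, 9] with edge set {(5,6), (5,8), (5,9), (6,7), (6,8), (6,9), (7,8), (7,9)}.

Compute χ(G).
Clique number ω(G) = 3 (lower bound: χ ≥ ω).
The clique on [5, 6, 8] has size 3, forcing χ ≥ 3, and the coloring below uses 3 colors, so χ(G) = 3.
A valid 3-coloring: color 1: [6]; color 2: [8, 9]; color 3: [5, 7].

χ(G) = 3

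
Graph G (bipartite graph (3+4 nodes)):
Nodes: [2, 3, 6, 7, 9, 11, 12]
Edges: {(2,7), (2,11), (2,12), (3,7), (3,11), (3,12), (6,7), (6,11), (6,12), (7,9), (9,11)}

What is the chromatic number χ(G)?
χ(G) = 2

Clique number ω(G) = 2 (lower bound: χ ≥ ω).
The graph is bipartite (no odd cycle), so 2 colors suffice: χ(G) = 2.
A valid 2-coloring: color 1: [7, 11, 12]; color 2: [2, 3, 6, 9].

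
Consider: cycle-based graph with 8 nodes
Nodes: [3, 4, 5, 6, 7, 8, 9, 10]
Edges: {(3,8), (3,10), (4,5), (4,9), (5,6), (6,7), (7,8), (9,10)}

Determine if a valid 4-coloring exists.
A valid 4-coloring: color 1: [4, 6, 8, 10]; color 2: [3, 5, 7, 9].
(χ(G) = 2 ≤ 4.)

Yes, G is 4-colorable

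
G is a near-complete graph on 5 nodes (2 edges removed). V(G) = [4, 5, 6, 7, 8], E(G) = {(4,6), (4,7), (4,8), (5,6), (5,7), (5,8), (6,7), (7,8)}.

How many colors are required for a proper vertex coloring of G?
χ(G) = 3

Clique number ω(G) = 3 (lower bound: χ ≥ ω).
The clique on [4, 7, 8] has size 3, forcing χ ≥ 3, and the coloring below uses 3 colors, so χ(G) = 3.
A valid 3-coloring: color 1: [7]; color 2: [6, 8]; color 3: [4, 5].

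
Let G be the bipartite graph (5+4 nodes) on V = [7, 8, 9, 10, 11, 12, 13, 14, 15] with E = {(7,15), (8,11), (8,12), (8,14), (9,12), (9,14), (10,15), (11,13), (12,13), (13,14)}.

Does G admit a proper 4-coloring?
A valid 4-coloring: color 1: [8, 9, 13, 15]; color 2: [7, 10, 11, 12, 14].
(χ(G) = 2 ≤ 4.)

Yes, G is 4-colorable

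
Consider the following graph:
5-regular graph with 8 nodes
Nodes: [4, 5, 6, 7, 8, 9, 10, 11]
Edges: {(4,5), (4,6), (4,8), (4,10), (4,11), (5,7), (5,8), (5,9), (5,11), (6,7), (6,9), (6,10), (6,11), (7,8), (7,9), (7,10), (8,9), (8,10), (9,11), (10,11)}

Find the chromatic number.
χ(G) = 4

Clique number ω(G) = 4 (lower bound: χ ≥ ω).
The clique on [5, 7, 8, 9] has size 4, forcing χ ≥ 4, and the coloring below uses 4 colors, so χ(G) = 4.
A valid 4-coloring: color 1: [5, 10]; color 2: [6, 8]; color 3: [7, 11]; color 4: [4, 9].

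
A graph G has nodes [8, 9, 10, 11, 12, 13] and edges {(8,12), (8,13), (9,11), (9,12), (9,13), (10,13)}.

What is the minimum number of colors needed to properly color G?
χ(G) = 2

Clique number ω(G) = 2 (lower bound: χ ≥ ω).
The graph is bipartite (no odd cycle), so 2 colors suffice: χ(G) = 2.
A valid 2-coloring: color 1: [11, 12, 13]; color 2: [8, 9, 10].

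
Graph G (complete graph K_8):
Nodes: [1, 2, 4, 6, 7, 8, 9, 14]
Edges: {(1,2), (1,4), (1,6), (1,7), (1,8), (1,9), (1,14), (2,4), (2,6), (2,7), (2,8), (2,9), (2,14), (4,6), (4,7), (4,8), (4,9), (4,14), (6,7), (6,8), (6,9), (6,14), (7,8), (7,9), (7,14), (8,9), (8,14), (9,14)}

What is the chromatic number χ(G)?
Clique number ω(G) = 8 (lower bound: χ ≥ ω).
The clique on [1, 2, 4, 6, 7, 8, 9, 14] has size 8, forcing χ ≥ 8, and the coloring below uses 8 colors, so χ(G) = 8.
A valid 8-coloring: color 1: [1]; color 2: [7]; color 3: [9]; color 4: [2]; color 5: [4]; color 6: [14]; color 7: [6]; color 8: [8].

χ(G) = 8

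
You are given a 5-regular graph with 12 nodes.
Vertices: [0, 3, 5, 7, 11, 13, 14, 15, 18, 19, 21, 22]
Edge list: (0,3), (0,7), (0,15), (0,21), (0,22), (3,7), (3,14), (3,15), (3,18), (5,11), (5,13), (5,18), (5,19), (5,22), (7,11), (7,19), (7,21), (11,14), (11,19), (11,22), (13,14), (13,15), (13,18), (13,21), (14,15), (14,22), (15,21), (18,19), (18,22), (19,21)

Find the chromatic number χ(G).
χ(G) = 4

Clique number ω(G) = 3 (lower bound: χ ≥ ω).
Odd cycle [14, 13, 21, 0, 3] needs 3 colors (χ ≥ 3).
Vertex 15 is adjacent to every vertex of [0, 3, 13, 14, 21], which already need 3 colors among themselves, so 15 needs a new color (χ ≥ 4).
The coloring below uses 4 colors, so χ(G) = 4.
A valid 4-coloring: color 1: [5, 7, 15]; color 2: [3, 13, 19, 22]; color 3: [0, 14, 18]; color 4: [11, 21].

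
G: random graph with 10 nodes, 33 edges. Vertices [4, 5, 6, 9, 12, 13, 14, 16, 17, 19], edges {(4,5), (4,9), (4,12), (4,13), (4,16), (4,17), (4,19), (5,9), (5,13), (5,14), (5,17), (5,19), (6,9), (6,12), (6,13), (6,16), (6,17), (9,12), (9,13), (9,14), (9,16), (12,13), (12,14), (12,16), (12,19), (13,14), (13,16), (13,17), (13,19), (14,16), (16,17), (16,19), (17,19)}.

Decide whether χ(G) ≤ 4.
No, G is not 4-colorable

The clique on vertices [4, 13, 16, 17, 19] has size 5 > 4, so it alone needs 5 colors.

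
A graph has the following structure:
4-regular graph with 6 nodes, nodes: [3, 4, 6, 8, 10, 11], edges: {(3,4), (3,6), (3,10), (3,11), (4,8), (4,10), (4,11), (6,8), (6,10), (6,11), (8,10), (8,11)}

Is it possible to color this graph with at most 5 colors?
A valid 5-coloring: color 1: [3, 8]; color 2: [10, 11]; color 3: [4, 6].
(χ(G) = 3 ≤ 5.)

Yes, G is 5-colorable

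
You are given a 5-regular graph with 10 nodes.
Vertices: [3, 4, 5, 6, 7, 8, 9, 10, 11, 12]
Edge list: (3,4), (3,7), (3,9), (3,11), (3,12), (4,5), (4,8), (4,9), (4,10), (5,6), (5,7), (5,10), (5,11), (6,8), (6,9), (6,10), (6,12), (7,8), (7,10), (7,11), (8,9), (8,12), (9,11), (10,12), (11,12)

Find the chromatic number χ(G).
Clique number ω(G) = 3 (lower bound: χ ≥ ω).
Suppose a proper 3-coloring c exists. The clique [3, 4, 9] takes 3 distinct colors; by symmetry let c(3) = 1, c(4) = 2, c(9) = 3.
- Vertex 8: neighbors [4, 9] already have colors [2, 3] ⇒ c(8) = 1.
- Vertex 6: neighbors [8, 9] already have colors [1, 3] ⇒ c(6) = 2.
- Vertex 11: neighbors [3, 9] already have colors [1, 3] ⇒ c(11) = 2.
- Vertex 7: neighbors [3, 11] already have colors [1, 2] ⇒ c(7) = 3.
- Vertex 10: neighbors [4, 7] already have colors [2, 3] ⇒ c(10) = 1.
- Vertex 5: neighbors [10, 4, 7] already have colors [1, 2, 3] — all 3 colors blocked. Contradiction.
The forced assignments end in a contradiction, so G has no proper 3-coloring (χ ≥ 4).
The coloring below uses 4 colors, so χ(G) = 4.
A valid 4-coloring: color 1: [8, 10, 11]; color 2: [3, 5]; color 3: [4, 6, 7]; color 4: [9, 12].

χ(G) = 4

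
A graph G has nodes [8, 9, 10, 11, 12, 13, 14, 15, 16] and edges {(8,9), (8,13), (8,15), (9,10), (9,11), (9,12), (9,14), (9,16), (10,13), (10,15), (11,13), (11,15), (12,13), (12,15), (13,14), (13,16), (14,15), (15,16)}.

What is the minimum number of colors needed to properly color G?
Clique number ω(G) = 2 (lower bound: χ ≥ ω).
The graph is bipartite (no odd cycle), so 2 colors suffice: χ(G) = 2.
A valid 2-coloring: color 1: [9, 13, 15]; color 2: [8, 10, 11, 12, 14, 16].

χ(G) = 2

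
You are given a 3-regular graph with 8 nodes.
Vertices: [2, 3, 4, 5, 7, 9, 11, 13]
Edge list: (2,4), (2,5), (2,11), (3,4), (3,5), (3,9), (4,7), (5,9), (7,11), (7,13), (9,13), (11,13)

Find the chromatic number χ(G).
χ(G) = 3

Clique number ω(G) = 3 (lower bound: χ ≥ ω).
The clique on [3, 5, 9] has size 3, forcing χ ≥ 3, and the coloring below uses 3 colors, so χ(G) = 3.
A valid 3-coloring: color 1: [4, 5, 13]; color 2: [2, 3, 7]; color 3: [9, 11].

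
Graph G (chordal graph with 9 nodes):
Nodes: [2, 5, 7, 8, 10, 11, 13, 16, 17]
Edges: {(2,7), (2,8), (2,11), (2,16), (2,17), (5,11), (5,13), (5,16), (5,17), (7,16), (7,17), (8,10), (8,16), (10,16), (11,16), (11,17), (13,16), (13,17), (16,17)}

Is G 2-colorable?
No, G is not 2-colorable

The clique on vertices [2, 11, 16, 17] has size 4 > 2, so it alone needs 4 colors.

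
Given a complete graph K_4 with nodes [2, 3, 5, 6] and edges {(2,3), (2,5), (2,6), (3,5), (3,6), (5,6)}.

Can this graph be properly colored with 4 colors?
Yes, G is 4-colorable

A valid 4-coloring: color 1: [5]; color 2: [3]; color 3: [6]; color 4: [2].
(χ(G) = 4 ≤ 4.)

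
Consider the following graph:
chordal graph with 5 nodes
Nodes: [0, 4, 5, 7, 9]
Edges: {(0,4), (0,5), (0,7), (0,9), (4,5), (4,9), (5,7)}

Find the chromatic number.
χ(G) = 3

Clique number ω(G) = 3 (lower bound: χ ≥ ω).
The clique on [0, 4, 9] has size 3, forcing χ ≥ 3, and the coloring below uses 3 colors, so χ(G) = 3.
A valid 3-coloring: color 1: [0]; color 2: [5, 9]; color 3: [4, 7].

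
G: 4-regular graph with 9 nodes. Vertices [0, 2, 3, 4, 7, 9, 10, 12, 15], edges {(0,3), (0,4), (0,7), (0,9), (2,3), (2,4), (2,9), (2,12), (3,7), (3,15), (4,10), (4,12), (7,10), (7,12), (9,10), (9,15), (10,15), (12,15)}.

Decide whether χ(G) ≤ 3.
Yes, G is 3-colorable

A valid 3-coloring: color 1: [3, 10, 12]; color 2: [0, 2, 15]; color 3: [4, 7, 9].
(χ(G) = 3 ≤ 3.)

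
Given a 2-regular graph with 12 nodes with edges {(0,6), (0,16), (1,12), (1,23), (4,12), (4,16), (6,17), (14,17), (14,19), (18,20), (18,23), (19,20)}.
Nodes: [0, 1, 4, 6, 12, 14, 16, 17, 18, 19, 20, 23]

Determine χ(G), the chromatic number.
Clique number ω(G) = 2 (lower bound: χ ≥ ω).
The graph is bipartite (no odd cycle), so 2 colors suffice: χ(G) = 2.
A valid 2-coloring: color 1: [6, 12, 14, 16, 20, 23]; color 2: [0, 1, 4, 17, 18, 19].

χ(G) = 2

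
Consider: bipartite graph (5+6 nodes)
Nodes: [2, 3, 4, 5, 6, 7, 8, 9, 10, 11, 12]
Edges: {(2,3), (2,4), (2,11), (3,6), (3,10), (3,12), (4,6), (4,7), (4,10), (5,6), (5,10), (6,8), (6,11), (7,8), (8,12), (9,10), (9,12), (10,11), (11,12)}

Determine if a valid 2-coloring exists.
A valid 2-coloring: color 1: [2, 6, 7, 10, 12]; color 2: [3, 4, 5, 8, 9, 11].
(χ(G) = 2 ≤ 2.)

Yes, G is 2-colorable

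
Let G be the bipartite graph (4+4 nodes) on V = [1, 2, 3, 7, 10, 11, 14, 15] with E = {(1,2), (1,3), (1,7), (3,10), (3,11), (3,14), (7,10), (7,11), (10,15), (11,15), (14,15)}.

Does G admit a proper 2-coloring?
Yes, G is 2-colorable

A valid 2-coloring: color 1: [2, 3, 7, 15]; color 2: [1, 10, 11, 14].
(χ(G) = 2 ≤ 2.)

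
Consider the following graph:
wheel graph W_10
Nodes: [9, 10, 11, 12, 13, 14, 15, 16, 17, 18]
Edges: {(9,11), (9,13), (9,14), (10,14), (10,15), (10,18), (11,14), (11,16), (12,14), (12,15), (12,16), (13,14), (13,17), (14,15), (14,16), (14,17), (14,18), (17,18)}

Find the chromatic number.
Clique number ω(G) = 3 (lower bound: χ ≥ ω).
Odd cycle [12, 15, 10, 18, 17, 13, 9, 11, 16] needs 3 colors (χ ≥ 3).
Vertex 14 is adjacent to every vertex of [9, 10, 11, 12, 13, 15, 16, 17, 18], which already need 3 colors among themselves, so 14 needs a new color (χ ≥ 4).
The coloring below uses 4 colors, so χ(G) = 4.
A valid 4-coloring: color 1: [14]; color 2: [10, 11, 12, 17]; color 3: [13, 15, 16, 18]; color 4: [9].

χ(G) = 4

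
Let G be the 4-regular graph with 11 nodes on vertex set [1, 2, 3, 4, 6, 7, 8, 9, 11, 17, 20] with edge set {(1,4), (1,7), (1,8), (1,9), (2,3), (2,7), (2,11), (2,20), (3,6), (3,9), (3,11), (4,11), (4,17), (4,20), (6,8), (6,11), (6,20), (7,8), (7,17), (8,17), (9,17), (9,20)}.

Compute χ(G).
Clique number ω(G) = 3 (lower bound: χ ≥ ω).
Suppose a proper 3-coloring c exists. The clique [1, 7, 8] takes 3 distinct colors; by symmetry let c(1) = 1, c(7) = 2, c(8) = 3.
- Vertex 17: neighbors [7, 8] already have colors [2, 3] ⇒ c(17) = 1.
- Vertex 2: neighbors [7] already have colors [2]; try each remaining color.
- Case c(2) = 1:
  - Vertex 3: neighbors [2] already have colors [1]; try each remaining color.
  - Case c(3) = 2:
    - Vertex 6: neighbors [3, 8] already have colors [2, 3] ⇒ c(6) = 1.
    - Vertex 9: neighbors [1, 3] already have colors [1, 2] ⇒ c(9) = 3.
    - Vertex 11: neighbors [2, 3] already have colors [1, 2] ⇒ c(11) = 3.
    - Vertex 4: neighbors [1, 11] already have colors [1, 3] ⇒ c(4) = 2.
    - Vertex 20: neighbors [2, 4, 9] already have colors [1, 2, 3] — all 3 colors blocked. Contradiction.
  - Case c(3) = 3:
    - Vertex 11: neighbors [2, 3] already have colors [1, 3] ⇒ c(11) = 2.
    - Vertex 4: neighbors [1, 11] already have colors [1, 2] ⇒ c(4) = 3.
    - Vertex 20: neighbors [2, 4] already have colors [1, 3] ⇒ c(20) = 2.
    - Vertex 9: neighbors [1, 20, 3] already have colors [1, 2, 3] — all 3 colors blocked. Contradiction.
- Case c(2) = 3:
  - Vertex 3: neighbors [2] already have colors [3]; try each remaining color.
  - Case c(3) = 1:
    - Vertex 6: neighbors [3, 8] already have colors [1, 3] ⇒ c(6) = 2.
    - Vertex 11: neighbors [3, 6, 2] already have colors [1, 2, 3] — all 3 colors blocked. Contradiction.
  - Case c(3) = 2:
    - Vertex 6: neighbors [3, 8] already have colors [2, 3] ⇒ c(6) = 1.
    - Vertex 11: neighbors [6, 3, 2] already have colors [1, 2, 3] — all 3 colors blocked. Contradiction.
Every case ends in a contradiction, so G has no proper 3-coloring (χ ≥ 4).
The coloring below uses 4 colors, so χ(G) = 4.
A valid 4-coloring: color 1: [3, 4, 8]; color 2: [1, 2, 6, 17]; color 3: [7, 9, 11]; color 4: [20].

χ(G) = 4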